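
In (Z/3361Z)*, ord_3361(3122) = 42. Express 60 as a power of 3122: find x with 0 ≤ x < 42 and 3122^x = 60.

Successive powers of 3122 modulo 3361:
  3122^0=1  3122^1=3122  3122^2=3345  3122^3=463  3122^4=256  3122^5=2675
  3122^6=2626  3122^7=893  3122^8=1677  3122^9=2517  3122^10=56  3122^11=60
So 3122^11 ≡ 60 (mod 3361), giving x = 11.

11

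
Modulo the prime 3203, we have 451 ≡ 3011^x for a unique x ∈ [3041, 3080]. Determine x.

Compute 3011^3041 mod 3203 = 1845, then multiply by 3011 repeatedly:
  3011^3041=1845  3011^3042=1293  3011^3043=1578  3011^3044=1309  3011^3045=1709
  3011^3046=1781  3011^3047=769  3011^3048=2893  3011^3049=1866  3011^3050=464
  3011^3051=596  3011^3052=876  3011^3053=1567  3011^3054=218  3011^3055=2986
  3011^3056=25  3011^3057=1606  3011^3058=2339  3011^3059=2535  3011^3060=136
  3011^3061=2715  3011^3062=809  3011^3063=1619  3011^3064=3046  3011^3065=1317
  3011^3066=173  3011^3067=2017  3011^3068=299  3011^3069=246  3011^3070=813
  3011^3071=851  3011^3072=3164  3011^3073=1082  3011^3074=451
Found 451 at exponent 3074.

3074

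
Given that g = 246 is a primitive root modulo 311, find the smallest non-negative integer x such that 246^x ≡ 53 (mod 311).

284

Baby-step giant-step with m = ceil(sqrt(310)) = 18.
Baby table (246^j mod 311 for j=0..17):
  0:1  1:246  2:182  3:299  4:158  5:304  6:144  7:281
  8:84  9:138  10:49  11:236  12:210  13:34  14:278  15:279
  16:214  17:85
Giant step factor: 246^(-18) ≡ 98 (mod 311).
Scan 53·98^i mod 311 for i = 0, 1, …:
  i=0: 53   i=1: 218   i=2: 216   i=3: 20
  i=4: 94   i=5: 193   i=6: 254   i=7: 12
  i=8: 243   i=9: 178     …   i=14: 79
  i=15: 278
Match at i=15, j=14: x = 15·18 + 14 = 284.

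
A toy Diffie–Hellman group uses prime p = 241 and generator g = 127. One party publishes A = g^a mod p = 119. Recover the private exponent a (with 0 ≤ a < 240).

16

Successive powers of 127 modulo 241:
  127^0=1  127^1=127  127^2=223  127^3=124  127^4=83  127^5=178
  127^6=193  127^7=170  127^8=141  127^9=73  127^10=113  127^11=132
  127^12=135  127^13=34  127^14=221  127^15=111  127^16=119
So 127^16 ≡ 119 (mod 241), giving a = 16.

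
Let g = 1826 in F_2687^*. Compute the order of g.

1343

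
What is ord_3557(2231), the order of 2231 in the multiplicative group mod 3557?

3556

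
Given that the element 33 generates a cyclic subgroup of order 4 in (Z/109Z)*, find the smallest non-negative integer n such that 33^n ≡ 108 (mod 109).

2

Successive powers of 33 modulo 109:
  33^0=1  33^1=33  33^2=108
So 33^2 ≡ 108 (mod 109), giving n = 2.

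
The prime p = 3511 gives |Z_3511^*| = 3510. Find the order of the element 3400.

1755

The order of 3400 must divide p − 1 = 3510 = 2 · 3^3 · 5 · 13.
Divisors: 1, 2, 3, 5, 6, 9, 10, 13, 15, 18, 26, 27, 30, 39, 45, 54, 65, 78, 90, 117, 130, 135, 195, 234, 270, 351, 390, 585, 702, 1170, 1755, 3510.
Check each in increasing order: 3400^1 ≡ 3400;  3400^2 ≡ 1788;  3400^3 ≡ 1659;  3400^5 ≡ 3008;  3400^6 ≡ 3168;  3400^9 ≡ 3256;  3400^10 ≡ 217;  3400^13 ≡ 1881;  3400^15 ≡ 3201;  3400^18 ≡ 1827;  3400^26 ≡ 2584;  3400^27 ≡ 1078;  3400^30 ≡ 1303;  3400^39 ≡ 1280;  3400^45 ≡ 3346;  3400^54 ≡ 3454;  3400^65 ≡ 158;  3400^78 ≡ 2274;  3400^90 ≡ 2648;  3400^117 ≡ 101;  3400^130 ≡ 387;  3400^135 ≡ 1955;  3400^195 ≡ 1459;  3400^234 ≡ 3179;  3400^270 ≡ 2057;  3400^351 ≡ 1578;  3400^390 ≡ 1015;  3400^585 ≡ 2754;  3400^702 ≡ 785;  3400^1170 ≡ 756;  3400^1755 ≡ 1.
Smallest exponent giving 1 is 1755.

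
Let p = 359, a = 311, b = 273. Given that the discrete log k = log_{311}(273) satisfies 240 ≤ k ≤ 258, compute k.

Compute 311^240 mod 359 = 255, then multiply by 311 repeatedly:
  311^240=255  311^241=325  311^242=196  311^243=285  311^244=321
  311^245=29  311^246=44  311^247=42  311^248=138  311^249=197
  311^250=237  311^251=112  311^252=9  311^253=286  311^254=273
Found 273 at exponent 254.

254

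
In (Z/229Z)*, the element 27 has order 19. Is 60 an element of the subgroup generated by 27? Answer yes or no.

yes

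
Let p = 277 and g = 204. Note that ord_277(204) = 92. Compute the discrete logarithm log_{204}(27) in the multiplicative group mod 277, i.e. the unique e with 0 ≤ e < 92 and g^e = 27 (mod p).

84

Baby-step giant-step with m = ceil(sqrt(92)) = 10.
Baby table (204^j mod 277 for j=0..9):
  0:1  1:204  2:66  3:168  4:201  5:8  6:247  7:251
  8:236  9:223
Giant step factor: 204^(-10) ≡ 13 (mod 277).
Scan 27·13^i mod 277 for i = 0, 1, …:
  i=0: 27   i=1: 74   i=2: 131   i=3: 41
  i=4: 256   i=5: 4   i=6: 52   i=7: 122
  i=8: 201
Match at i=8, j=4: e = 8·10 + 4 = 84.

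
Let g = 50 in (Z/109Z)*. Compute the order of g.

The order of 50 must divide p − 1 = 108 = 2^2 · 3^3.
Divisors: 1, 2, 3, 4, 6, 9, 12, 18, 27, 36, 54, 108.
Check each in increasing order: 50^1 ≡ 50;  50^2 ≡ 102;  50^3 ≡ 86;  50^4 ≡ 49;  50^6 ≡ 93;  50^9 ≡ 41;  50^12 ≡ 38;  50^18 ≡ 46;  50^27 ≡ 33;  50^36 ≡ 45;  50^54 ≡ 108;  50^108 ≡ 1.
Smallest exponent giving 1 is 108.

108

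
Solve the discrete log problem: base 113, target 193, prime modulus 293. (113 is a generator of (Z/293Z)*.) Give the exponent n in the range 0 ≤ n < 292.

Baby-step giant-step with m = ceil(sqrt(292)) = 18.
Baby table (113^j mod 293 for j=0..17):
  0:1  1:113  2:170  3:165  4:186  5:215  6:269  7:218
  8:22  9:142  10:224  11:114  12:283  13:42  14:58  15:108
  16:191  17:194
Giant step factor: 113^(-18) ≡ 199 (mod 293).
Scan 193·199^i mod 293 for i = 0, 1, …:
  i=0: 193   i=1: 24   i=2: 88   i=3: 225
  i=4: 239   i=5: 95   i=6: 153   i=7: 268
  i=8: 6   i=9: 22
Match at i=9, j=8: n = 9·18 + 8 = 170.

170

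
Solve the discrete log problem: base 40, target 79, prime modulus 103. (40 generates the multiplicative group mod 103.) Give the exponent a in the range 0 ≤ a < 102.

96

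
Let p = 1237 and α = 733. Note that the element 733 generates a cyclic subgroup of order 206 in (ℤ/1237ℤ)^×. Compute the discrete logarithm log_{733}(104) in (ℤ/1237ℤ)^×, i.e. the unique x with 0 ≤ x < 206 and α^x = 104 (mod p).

138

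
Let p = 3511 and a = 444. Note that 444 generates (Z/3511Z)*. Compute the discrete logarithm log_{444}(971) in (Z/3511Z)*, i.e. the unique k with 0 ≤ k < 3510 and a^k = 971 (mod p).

38

Baby-step giant-step with m = ceil(sqrt(3510)) = 60.
Baby table (444^j mod 3511 for j=0..59):
  0:1  1:444  2:520  3:2665  4:53  5:2466  6:2983  7:805
  8:2809  9:791  10:104  11:533  12:1415  13:3302  14:2001  15:161
  16:1264  17:2967  18:723  19:1511  20:283  21:2767  22:3209  23:2841
  24:955  25:2700  26:1549  27:3111  28:1461  29:2660  30:1344  31:3377
  32:191  33:540  34:1012  35:3431  36:3101  37:532  38:971  39:2782
  40:2847  41:108  42:2309  43:3495  44:3429  45:2213  46:3003  47:2663
  48:2676  49:1426  50:1164  51:699  52:1388  53:1847  54:2005  55:1937
  56:3344  57:3094  58:935  59:842
Giant step factor: 444^(-60) ≡ 2269 (mod 3511).
Scan 971·2269^i mod 3511 for i = 0, 1, …:
  i=0: 971
Match at i=0, j=38: k = 0·60 + 38 = 38.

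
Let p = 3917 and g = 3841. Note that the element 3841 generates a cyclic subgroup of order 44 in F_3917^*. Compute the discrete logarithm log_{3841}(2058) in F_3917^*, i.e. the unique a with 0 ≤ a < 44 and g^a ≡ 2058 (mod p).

Successive powers of 3841 modulo 3917:
  3841^0=1  3841^1=3841  3841^2=1859  3841^3=3645  3841^4=1087  3841^5=3562
  3841^6=3478  3841^7=2028  3841^8=2552  3841^9=1898  3841^10=681  3841^11=3082
  3841^12=788  3841^13=2784  3841^14=3851  3841^15=1099  3841^16=2650  3841^17=2284
  3841^18=2681  3841^19=3845  3841^20=1555  3841^21=3247  3841^22=3916  3841^23=76
  3841^24=2058
So 3841^24 ≡ 2058 (mod 3917), giving a = 24.

24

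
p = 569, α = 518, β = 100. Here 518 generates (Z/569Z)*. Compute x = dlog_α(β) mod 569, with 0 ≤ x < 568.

Baby-step giant-step with m = ceil(sqrt(568)) = 24.
Baby table (518^j mod 569 for j=0..23):
  0:1  1:518  2:325  3:495  4:360  5:417  6:355  7:103
  8:437  9:473  10:344  11:95  12:276  13:149  14:367  15:60
  16:354  17:154  18:112  19:547  20:553  21:247  22:490  23:46
Giant step factor: 518^(-24) ≡ 317 (mod 569).
Scan 100·317^i mod 569 for i = 0, 1, …:
  i=0: 100   i=1: 405   i=2: 360
Match at i=2, j=4: x = 2·24 + 4 = 52.

52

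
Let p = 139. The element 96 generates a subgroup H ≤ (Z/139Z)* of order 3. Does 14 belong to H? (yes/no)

no

⟨96⟩ has order 3; its elements mod 139 are {1, 42, 96}.
14 is not in this set.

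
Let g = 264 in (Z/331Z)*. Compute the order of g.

110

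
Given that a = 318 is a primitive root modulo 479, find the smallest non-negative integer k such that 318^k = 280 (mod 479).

110

Baby-step giant-step with m = ceil(sqrt(478)) = 22.
Baby table (318^j mod 479 for j=0..21):
  0:1  1:318  2:55  3:246  4:151  5:118  6:162  7:263
  8:288  9:95  10:33  11:435  12:378  13:454  14:193  15:62
  16:77  17:57  18:403  19:261  20:131  21:464
Giant step factor: 318^(-22) ≡ 24 (mod 479).
Scan 280·24^i mod 479 for i = 0, 1, …:
  i=0: 280   i=1: 14   i=2: 336   i=3: 400
  i=4: 20   i=5: 1
Match at i=5, j=0: k = 5·22 + 0 = 110.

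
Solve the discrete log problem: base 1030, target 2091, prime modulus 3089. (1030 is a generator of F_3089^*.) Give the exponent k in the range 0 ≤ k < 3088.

2889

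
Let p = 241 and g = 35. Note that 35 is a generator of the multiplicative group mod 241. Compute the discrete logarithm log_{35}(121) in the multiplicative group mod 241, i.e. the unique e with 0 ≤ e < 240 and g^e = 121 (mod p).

Baby-step giant-step with m = ceil(sqrt(240)) = 16.
Baby table (35^j mod 241 for j=0..15):
  0:1  1:35  2:20  3:218  4:159  5:22  6:47  7:199
  8:217  9:124  10:2  11:70  12:40  13:195  14:77  15:44
Giant step factor: 35^(-16) ≡ 100 (mod 241).
Scan 121·100^i mod 241 for i = 0, 1, …:
  i=0: 121   i=1: 50   i=2: 180   i=3: 166
  i=4: 212   i=5: 233   i=6: 164   i=7: 12
  i=8: 236   i=9: 223     …   i=13: 80
  i=14: 47
Match at i=14, j=6: e = 14·16 + 6 = 230.

230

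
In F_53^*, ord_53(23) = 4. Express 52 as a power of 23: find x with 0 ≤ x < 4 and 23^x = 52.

2

Successive powers of 23 modulo 53:
  23^0=1  23^1=23  23^2=52
So 23^2 ≡ 52 (mod 53), giving x = 2.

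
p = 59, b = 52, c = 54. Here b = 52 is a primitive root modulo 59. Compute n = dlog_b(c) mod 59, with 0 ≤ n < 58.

39

Baby-step giant-step with m = ceil(sqrt(58)) = 8.
Baby table (52^j mod 59 for j=0..7):
  0:1  1:52  2:49  3:11  4:41  5:8  6:3  7:38
Giant step factor: 52^(-8) ≡ 57 (mod 59).
Scan 54·57^i mod 59 for i = 0, 1, …:
  i=0: 54   i=1: 10   i=2: 39   i=3: 40
  i=4: 38
Match at i=4, j=7: n = 4·8 + 7 = 39.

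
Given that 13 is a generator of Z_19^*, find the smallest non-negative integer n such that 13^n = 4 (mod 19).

4

Successive powers of 13 modulo 19:
  13^0=1  13^1=13  13^2=17  13^3=12  13^4=4
So 13^4 ≡ 4 (mod 19), giving n = 4.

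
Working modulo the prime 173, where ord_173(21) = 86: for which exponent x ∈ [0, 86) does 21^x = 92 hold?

Baby-step giant-step with m = ceil(sqrt(86)) = 10.
Baby table (21^j mod 173 for j=0..9):
  0:1  1:21  2:95  3:92  4:29  5:90  6:160  7:73
  8:149  9:15
Giant step factor: 21^(-10) ≡ 106 (mod 173).
Scan 92·106^i mod 173 for i = 0, 1, …:
  i=0: 92
Match at i=0, j=3: x = 0·10 + 3 = 3.

3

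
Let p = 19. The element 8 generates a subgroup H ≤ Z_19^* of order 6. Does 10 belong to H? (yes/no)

10 ∈ ⟨8⟩ iff 10^6 ≡ 1 (mod 19), since |⟨8⟩| = 6.
10^6 mod 19 = 11.
Since 11 ≠ 1, 10 does not lie in the subgroup.

no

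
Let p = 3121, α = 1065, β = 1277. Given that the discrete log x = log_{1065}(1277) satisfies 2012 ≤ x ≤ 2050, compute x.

Compute 1065^2012 mod 3121 = 1380, then multiply by 1065 repeatedly:
  1065^2012=1380  1065^2013=2830  1065^2014=2185  1065^2015=1880  1065^2016=1639
  1065^2017=896  1065^2018=2335  1065^2019=2459  1065^2020=316  1065^2021=2593
  1065^2022=2581  1065^2023=2285  1065^2024=2266  1065^2025=757  1065^2026=987
  1065^2027=2499  1065^2028=2343  1065^2029=1616  1065^2030=1369  1065^2031=478
  1065^2032=347  1065^2033=1277
Found 1277 at exponent 2033.

2033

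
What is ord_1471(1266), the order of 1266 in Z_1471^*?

490

The order of 1266 must divide p − 1 = 1470 = 2 · 3 · 5 · 7^2.
Divisors: 1, 2, 3, 5, 6, 7, 10, 14, 15, 21, 30, 35, 42, 49, 70, 98, 105, 147, 210, 245, 294, 490, 735, 1470.
Check each in increasing order: 1266^1 ≡ 1266;  1266^2 ≡ 837;  1266^3 ≡ 522;  1266^5 ≡ 27;  1266^6 ≡ 349;  1266^7 ≡ 534;  1266^10 ≡ 729;  1266^14 ≡ 1253;  1266^15 ≡ 560;  1266^21 ≡ 1268;  1266^30 ≡ 277;  1266^35 ≡ 124;  1266^42 ≡ 21;  1266^49 ≡ 917;  1266^70 ≡ 666;  1266^98 ≡ 948;  1266^105 ≡ 208;  1266^147 ≡ 1426;  1266^210 ≡ 605;  1266^245 ≡ 1470;  1266^294 ≡ 554;  1266^490 ≡ 1.
Smallest exponent giving 1 is 490.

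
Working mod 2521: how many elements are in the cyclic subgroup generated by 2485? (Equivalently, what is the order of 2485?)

315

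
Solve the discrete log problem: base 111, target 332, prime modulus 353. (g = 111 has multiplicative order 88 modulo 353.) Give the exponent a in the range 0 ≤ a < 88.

Baby-step giant-step with m = ceil(sqrt(88)) = 10.
Baby table (111^j mod 353 for j=0..9):
  0:1  1:111  2:319  3:109  4:97  5:177  6:232  7:336
  8:231  9:225
Giant step factor: 111^(-10) ≡ 4 (mod 353).
Scan 332·4^i mod 353 for i = 0, 1, …:
  i=0: 332   i=1: 269   i=2: 17   i=3: 68
  i=4: 272   i=5: 29   i=6: 116   i=7: 111
Match at i=7, j=1: a = 7·10 + 1 = 71.

71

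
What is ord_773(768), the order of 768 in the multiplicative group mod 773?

772

The order of 768 must divide p − 1 = 772 = 2^2 · 193.
Divisors: 1, 2, 4, 193, 386, 772.
Check each in increasing order: 768^1 ≡ 768;  768^2 ≡ 25;  768^4 ≡ 625;  768^193 ≡ 317;  768^386 ≡ 772;  768^772 ≡ 1.
Smallest exponent giving 1 is 772.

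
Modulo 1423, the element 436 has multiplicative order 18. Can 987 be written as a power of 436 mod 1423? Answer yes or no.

⟨436⟩ has order 18; its elements mod 1423 are {1, 17, 289, 297, 436, 453, 586, 643, 644, 779, 780, 837, 970, 987, 1126, 1134, 1406, 1422}.
987 is in this set.

yes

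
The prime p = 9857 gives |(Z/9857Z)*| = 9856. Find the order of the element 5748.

The order of 5748 must divide p − 1 = 9856 = 2^7 · 7 · 11.
Divisors: 1, 2, 4, 7, 8, 11, 14, 16, 22, 28, 32, 44, 56, 64, 77, 88, 112, 128, 154, 176, 224, 308, 352, 448, 616, 704, 896, 1232, 1408, 2464, 4928, 9856.
Check each in increasing order: 5748^1 ≡ 5748;  5748^2 ≡ 8697;  5748^4 ≡ 5048;  5748^7 ≡ 2835;  5748^8 ≡ 1959;  5748^11 ≡ 8573;  5748^14 ≡ 3770;  5748^16 ≡ 3308;  5748^22 ≡ 2537;  5748^28 ≡ 8963;  5748^32 ≡ 1594;  5748^44 ≡ 9605;  5748^56 ≡ 819;  5748^64 ≡ 7587;  5748^77 ≡ 1056;  5748^88 ≡ 4362;  5748^112 ≡ 485;  5748^128 ≡ 7546;  5748^154 ≡ 1295;  5748^176 ≡ 3034;  5748^224 ≡ 8514;  5748^308 ≡ 1335;  5748^352 ≡ 8575;  5748^448 ≡ 9675;  5748^616 ≡ 7965;  5748^704 ≡ 7262;  5748^896 ≡ 3553;  5748^1232 ≡ 1573;  5748^1408 ≡ 1694;  5748^2464 ≡ 222;  5748^4928 ≡ 9856;  5748^9856 ≡ 1.
Smallest exponent giving 1 is 9856.

9856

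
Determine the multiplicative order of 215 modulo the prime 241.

80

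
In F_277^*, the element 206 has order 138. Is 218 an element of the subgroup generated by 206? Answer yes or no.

yes

218 ∈ ⟨206⟩ iff 218^138 ≡ 1 (mod 277), since |⟨206⟩| = 138.
218^138 mod 277 = 1.
Since 1 = 1, 218 lies in the subgroup.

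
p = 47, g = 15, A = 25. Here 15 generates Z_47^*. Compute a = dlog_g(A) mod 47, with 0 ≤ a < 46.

22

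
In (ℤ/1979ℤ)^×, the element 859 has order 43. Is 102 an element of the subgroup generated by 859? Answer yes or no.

no

102 ∈ ⟨859⟩ iff 102^43 ≡ 1 (mod 1979), since |⟨859⟩| = 43.
102^43 mod 1979 = 852.
Since 852 ≠ 1, 102 does not lie in the subgroup.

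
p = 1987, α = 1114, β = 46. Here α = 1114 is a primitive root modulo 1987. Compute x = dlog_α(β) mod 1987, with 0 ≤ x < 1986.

918

Baby-step giant-step with m = ceil(sqrt(1986)) = 45.
Baby table (1114^j mod 1987 for j=0..44):
  0:1  1:1114  2:1108  3:385  4:1685  5:1362  6:1187  7:963
  8:1789  9:1972  10:1173  11:1263  12:186  13:556  14:1427  15:78
  16:1451  17:983  18:225  19:288  20:925  21:1184  22:1595  23:452
  24:817  25:92  26:1151  27:599  28:1641  29:34  30:123  31:1906
  32:1168  33:1654  34:607  35:618  36:950  37:1216  38:1477  39:142
  40:1215  41:363  42:1021  43:830  44:665
Giant step factor: 1114^(-45) ≡ 303 (mod 1987).
Scan 46·303^i mod 1987 for i = 0, 1, …:
  i=0: 46   i=1: 29   i=2: 839   i=3: 1868
  i=4: 1696   i=5: 1242   i=6: 783   i=7: 796
  i=8: 761   i=9: 91     …   i=19: 768
  i=20: 225
Match at i=20, j=18: x = 20·45 + 18 = 918.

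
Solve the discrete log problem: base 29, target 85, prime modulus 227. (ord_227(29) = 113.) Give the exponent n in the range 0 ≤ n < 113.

42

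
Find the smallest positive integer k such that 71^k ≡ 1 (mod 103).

The order of 71 must divide p − 1 = 102 = 2 · 3 · 17.
Divisors: 1, 2, 3, 6, 17, 34, 51, 102.
Check each in increasing order: 71^1 ≡ 71;  71^2 ≡ 97;  71^3 ≡ 89;  71^6 ≡ 93;  71^17 ≡ 57;  71^34 ≡ 56;  71^51 ≡ 102;  71^102 ≡ 1.
Smallest exponent giving 1 is 102.

102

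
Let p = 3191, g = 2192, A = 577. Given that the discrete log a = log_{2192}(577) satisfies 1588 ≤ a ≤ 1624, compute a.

1598

Compute 2192^1588 mod 3191 = 1871, then multiply by 2192 repeatedly:
  2192^1588=1871  2192^1589=797  2192^1590=1547  2192^1591=2182  2192^1592=2826
  2192^1593=861  2192^1594=1431  2192^1595=3190  2192^1596=999  2192^1597=782
  2192^1598=577
Found 577 at exponent 1598.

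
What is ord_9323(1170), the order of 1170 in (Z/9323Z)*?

9322

The order of 1170 must divide p − 1 = 9322 = 2 · 59 · 79.
Divisors: 1, 2, 59, 79, 118, 158, 4661, 9322.
Check each in increasing order: 1170^1 ≡ 1170;  1170^2 ≡ 7742;  1170^59 ≡ 7929;  1170^79 ≡ 9265;  1170^118 ≡ 4052;  1170^158 ≡ 3364;  1170^4661 ≡ 9322;  1170^9322 ≡ 1.
Smallest exponent giving 1 is 9322.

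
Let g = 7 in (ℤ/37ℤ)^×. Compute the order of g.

9

The order of 7 must divide p − 1 = 36 = 2^2 · 3^2.
Divisors: 1, 2, 3, 4, 6, 9, 12, 18, 36.
Check each in increasing order: 7^1 ≡ 7;  7^2 ≡ 12;  7^3 ≡ 10;  7^4 ≡ 33;  7^6 ≡ 26;  7^9 ≡ 1.
Smallest exponent giving 1 is 9.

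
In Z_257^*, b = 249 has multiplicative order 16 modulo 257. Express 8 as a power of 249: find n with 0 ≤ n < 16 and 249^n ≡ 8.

Successive powers of 249 modulo 257:
  249^0=1  249^1=249  249^2=64  249^3=2  249^4=241  249^5=128
  249^6=4  249^7=225  249^8=256  249^9=8
So 249^9 ≡ 8 (mod 257), giving n = 9.

9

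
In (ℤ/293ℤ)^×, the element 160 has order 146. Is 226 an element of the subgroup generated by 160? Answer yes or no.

226 ∈ ⟨160⟩ iff 226^146 ≡ 1 (mod 293), since |⟨160⟩| = 146.
226^146 mod 293 = 1.
Since 1 = 1, 226 lies in the subgroup.

yes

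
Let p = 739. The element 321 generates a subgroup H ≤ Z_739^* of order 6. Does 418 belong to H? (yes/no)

418 ∈ ⟨321⟩ iff 418^6 ≡ 1 (mod 739), since |⟨321⟩| = 6.
418^6 mod 739 = 1.
Since 1 = 1, 418 lies in the subgroup.

yes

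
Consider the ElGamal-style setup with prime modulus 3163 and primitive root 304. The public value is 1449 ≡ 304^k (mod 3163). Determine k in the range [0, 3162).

Baby-step giant-step with m = ceil(sqrt(3162)) = 57.
Baby table (304^j mod 3163 for j=0..56):
  0:1  1:304  2:689  3:698  4:271  5:146  6:102  7:2541
  8:692  9:1610  10:2338  11:2240  12:915  13:2979  14:998  15:2907
  16:1251  17:744  18:1603  19:210  20:580  21:2355  22:1082  23:3139
  24:2193  25:2442  26:2226  27:2985  28:2822  29:715  30:2276  31:2370
  32:2479  33:822  34:11  35:181  36:1253  37:1352  38:2981  39:1606
  40:1122  41:2647  42:1286  43:1895  44:414  45:2499  46:576  47:1139
  48:1489  49:347  50:1109  51:1858  52:1818  53:2310  54:54  55:601
  56:2413
Giant step factor: 304^(-57) ≡ 2528 (mod 3163).
Scan 1449·2528^i mod 3163 for i = 0, 1, …:
  i=0: 1449   i=1: 318   i=2: 502   i=3: 693
  i=4: 2765   i=5: 2853   i=6: 744
Match at i=6, j=17: k = 6·57 + 17 = 359.

359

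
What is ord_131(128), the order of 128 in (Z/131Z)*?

The order of 128 must divide p − 1 = 130 = 2 · 5 · 13.
Divisors: 1, 2, 5, 10, 13, 26, 65, 130.
Check each in increasing order: 128^1 ≡ 128;  128^2 ≡ 9;  128^5 ≡ 19;  128^10 ≡ 99;  128^13 ≡ 78;  128^26 ≡ 58;  128^65 ≡ 130;  128^130 ≡ 1.
Smallest exponent giving 1 is 130.

130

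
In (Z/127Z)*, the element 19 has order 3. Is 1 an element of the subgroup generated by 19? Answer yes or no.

⟨19⟩ has order 3; its elements mod 127 are {1, 19, 107}.
1 is in this set.

yes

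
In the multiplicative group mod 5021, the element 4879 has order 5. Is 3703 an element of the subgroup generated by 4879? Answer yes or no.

⟨4879⟩ has order 5; its elements mod 5021 are {1, 80, 1379, 3703, 4879}.
3703 is in this set.

yes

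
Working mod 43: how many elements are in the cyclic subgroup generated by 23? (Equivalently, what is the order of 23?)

21

The order of 23 must divide p − 1 = 42 = 2 · 3 · 7.
Divisors: 1, 2, 3, 6, 7, 14, 21, 42.
Check each in increasing order: 23^1 ≡ 23;  23^2 ≡ 13;  23^3 ≡ 41;  23^6 ≡ 4;  23^7 ≡ 6;  23^14 ≡ 36;  23^21 ≡ 1.
Smallest exponent giving 1 is 21.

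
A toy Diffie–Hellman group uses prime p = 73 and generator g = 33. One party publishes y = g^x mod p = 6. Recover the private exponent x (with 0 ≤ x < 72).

38

Baby-step giant-step with m = ceil(sqrt(72)) = 9.
Baby table (33^j mod 73 for j=0..8):
  0:1  1:33  2:67  3:21  4:36  5:20  6:3  7:26
  8:55
Giant step factor: 33^(-9) ≡ 51 (mod 73).
Scan 6·51^i mod 73 for i = 0, 1, …:
  i=0: 6   i=1: 14   i=2: 57   i=3: 60
  i=4: 67
Match at i=4, j=2: x = 4·9 + 2 = 38.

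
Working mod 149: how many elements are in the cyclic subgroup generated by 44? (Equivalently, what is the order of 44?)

4

The order of 44 must divide p − 1 = 148 = 2^2 · 37.
Divisors: 1, 2, 4, 37, 74, 148.
Check each in increasing order: 44^1 ≡ 44;  44^2 ≡ 148;  44^4 ≡ 1.
Smallest exponent giving 1 is 4.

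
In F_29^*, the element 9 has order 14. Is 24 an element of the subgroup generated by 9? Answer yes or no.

⟨9⟩ has order 14; its elements mod 29 are {1, 4, 5, 6, 7, 9, 13, 16, 20, 22, 23, 24, 25, 28}.
24 is in this set.

yes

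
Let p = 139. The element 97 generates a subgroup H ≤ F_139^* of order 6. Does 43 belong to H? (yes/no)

yes

⟨97⟩ has order 6; its elements mod 139 are {1, 42, 43, 96, 97, 138}.
43 is in this set.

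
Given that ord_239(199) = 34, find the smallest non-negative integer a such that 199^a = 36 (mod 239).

32

Successive powers of 199 modulo 239:
  199^0=1  199^1=199  199^2=166  199^3=52  199^4=71  199^5=28
  199^6=75  199^7=107  199^8=22  199^9=76  199^10=67  199^11=188
  199^12=128  199^13=138  199^14=216  199^15=203  199^16=6  199^17=238
  199^18=40  199^19=73  199^20=187  199^21=168  199^22=211  199^23=164
  199^24=132  199^25=217  199^26=163  199^27=172  199^28=51  199^29=111
  199^30=101  199^31=23  199^32=36
So 199^32 ≡ 36 (mod 239), giving a = 32.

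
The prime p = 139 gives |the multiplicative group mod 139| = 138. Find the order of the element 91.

23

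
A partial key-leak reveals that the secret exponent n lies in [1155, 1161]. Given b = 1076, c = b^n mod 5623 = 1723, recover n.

1157

Compute 1076^1155 mod 5623 = 3869, then multiply by 1076 repeatedly:
  1076^1155=3869  1076^1156=2024  1076^1157=1723
Found 1723 at exponent 1157.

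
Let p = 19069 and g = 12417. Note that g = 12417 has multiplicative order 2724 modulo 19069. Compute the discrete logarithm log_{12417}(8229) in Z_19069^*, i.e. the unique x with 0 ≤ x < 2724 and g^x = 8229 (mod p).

725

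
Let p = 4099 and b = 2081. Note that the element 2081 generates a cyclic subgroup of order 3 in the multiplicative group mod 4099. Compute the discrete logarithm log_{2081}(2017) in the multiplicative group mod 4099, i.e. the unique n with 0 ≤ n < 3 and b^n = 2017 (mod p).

2

Successive powers of 2081 modulo 4099:
  2081^0=1  2081^1=2081  2081^2=2017
So 2081^2 ≡ 2017 (mod 4099), giving n = 2.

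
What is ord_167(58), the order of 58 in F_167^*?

83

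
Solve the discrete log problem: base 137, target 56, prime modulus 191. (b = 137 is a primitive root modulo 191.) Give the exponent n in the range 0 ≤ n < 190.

49

Baby-step giant-step with m = ceil(sqrt(190)) = 14.
Baby table (137^j mod 191 for j=0..13):
  0:1  1:137  2:51  3:111  4:118  5:122  6:97  7:110
  8:172  9:71  10:177  11:183  12:50  13:165
Giant step factor: 137^(-14) ≡ 134 (mod 191).
Scan 56·134^i mod 191 for i = 0, 1, …:
  i=0: 56   i=1: 55   i=2: 112   i=3: 110
Match at i=3, j=7: n = 3·14 + 7 = 49.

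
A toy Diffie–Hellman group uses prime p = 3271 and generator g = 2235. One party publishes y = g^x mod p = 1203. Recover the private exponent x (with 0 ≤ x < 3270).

821

Baby-step giant-step with m = ceil(sqrt(3270)) = 58.
Baby table (2235^j mod 3271 for j=0..57):
  0:1  1:2235  2:408  3:2542  4:2914  5:229  6:1539  7:1844
  8:3151  9:22  10:105  11:2434  12:317  13:1959  14:1767  15:1148
  16:1316  17:631  18:484  19:2310  20:1212  21:432  22:575  23:2893
  24:2359  25:2784  26:798  27:835  28:1755  29:496  30:2962  31:2837
  32:1497  33:2833  34:2370  35:1201  36:2015  37:2629  38:1099  39:3015
  40:265  41:224  42:177  43:3075  44:254  45:1807  46:2231  47:1281
  48:910  49:2559  50:1657  51:623  52:2230  53:2317  54:502  55:17
  56:2014  57:394
Giant step factor: 2235^(-58) ≡ 800 (mod 3271).
Scan 1203·800^i mod 3271 for i = 0, 1, …:
  i=0: 1203   i=1: 726   i=2: 1833   i=3: 992
  i=4: 2018   i=5: 1797   i=6: 1631   i=7: 2942
  i=8: 1751   i=9: 812     …   i=13: 2118
  i=14: 22
Match at i=14, j=9: x = 14·58 + 9 = 821.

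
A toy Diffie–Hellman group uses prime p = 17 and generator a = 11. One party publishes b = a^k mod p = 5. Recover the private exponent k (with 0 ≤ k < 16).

3

Successive powers of 11 modulo 17:
  11^0=1  11^1=11  11^2=2  11^3=5
So 11^3 ≡ 5 (mod 17), giving k = 3.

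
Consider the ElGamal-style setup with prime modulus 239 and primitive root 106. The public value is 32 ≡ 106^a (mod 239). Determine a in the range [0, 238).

144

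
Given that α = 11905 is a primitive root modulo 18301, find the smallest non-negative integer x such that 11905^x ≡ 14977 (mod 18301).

13554

Baby-step giant-step with m = ceil(sqrt(18300)) = 136.
Baby table (11905^j mod 18301 for j=0..135):
  0:1  1:11905  2:6081  3:13850  4:10541  5:648  6:9719  7:5773
  8:7310  9:4295  10:17282  11:2368  12:7500  13:15222  14:1408  15:16825
  16:15481  17:10235  18:17918  19:15635  20:13505  21:2740  22:7318  23:8030
  24:11027  25:3362  26:323  27:2105  28:5956  29:8106  30:757  31:7993
  32:9766  33:16278  34:301  35:14710  36:281  37:14523  38:6768  39:12038
  40:15560  41:17379  42:4190  43:11725  44:4398  45:17330  46:6477  47:6572
  48:2885  49:13249  50:11327  51:6167  52:12824  53:2778  54:2183  55:1195
  56:6598  57:1298  58:6646  59:5407  60:5718  61:11371  62:17559  63:5873
  64:8245  65:8462  66:11406  67:13311  68:17397  69:17169  70:11377  71:15785
  72:5757  73:18141  74:16805  75:15294  76:16722  77:15433  78:6126  79:545
  80:9671  81:1664  82:8238  83:16632  84:5441  85:7866  86:16814  87:12633
  88:16548  89:11976  90:9490  91:6377  92:5637  93:17019  94:824  95:384
  96:14571  97:10877  98:11110  99:3223  100:10919  101:16993  102:2411  103:6987
  104:2190  105:11326  106:12563  107:6743  108:7229  109:9943  110:547  111:15180
  112:13826  113:17637  114:1112  115:6737  116:9003  117:10059  118:8952  119:6837
  120:9938  121:14226  122:3076  123:17780  124:1534  125:16173  126:13045  127:16740
  128:10111  129:5778  130:11932  131:16399  132:13328  133:170  134:10740  135:8914
Giant step factor: 11905^(-136) ≡ 6376 (mod 18301).
Scan 14977·6376^i mod 18301 for i = 0, 1, …:
  i=0: 14977   i=1: 17035   i=2: 17026   i=3: 14545
  i=4: 7753   i=5: 2127   i=6: 711   i=7: 12989
  i=8: 5839   i=9: 5230     …   i=98: 1672
  i=99: 9490
Match at i=99, j=90: x = 99·136 + 90 = 13554.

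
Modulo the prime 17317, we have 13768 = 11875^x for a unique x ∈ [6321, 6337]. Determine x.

6335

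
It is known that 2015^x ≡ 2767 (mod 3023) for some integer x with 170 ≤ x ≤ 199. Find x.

Compute 2015^170 mod 3023 = 768, then multiply by 2015 repeatedly:
  2015^170=768  2015^171=2767
Found 2767 at exponent 171.

171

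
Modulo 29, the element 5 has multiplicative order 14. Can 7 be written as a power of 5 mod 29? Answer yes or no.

yes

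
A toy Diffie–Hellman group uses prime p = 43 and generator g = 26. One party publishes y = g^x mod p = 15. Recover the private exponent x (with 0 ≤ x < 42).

4

Baby-step giant-step with m = ceil(sqrt(42)) = 7.
Baby table (26^j mod 43 for j=0..6):
  0:1  1:26  2:31  3:32  4:15  5:3  6:35
Giant step factor: 26^(-7) ≡ 37 (mod 43).
Scan 15·37^i mod 43 for i = 0, 1, …:
  i=0: 15
Match at i=0, j=4: x = 0·7 + 4 = 4.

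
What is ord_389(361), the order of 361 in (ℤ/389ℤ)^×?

The order of 361 must divide p − 1 = 388 = 2^2 · 97.
Divisors: 1, 2, 4, 97, 194, 388.
Check each in increasing order: 361^1 ≡ 361;  361^2 ≡ 6;  361^4 ≡ 36;  361^97 ≡ 1.
Smallest exponent giving 1 is 97.

97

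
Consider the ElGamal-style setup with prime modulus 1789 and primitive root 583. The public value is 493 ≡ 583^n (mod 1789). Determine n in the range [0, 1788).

1366

Baby-step giant-step with m = ceil(sqrt(1788)) = 43.
Baby table (583^j mod 1789 for j=0..42):
  0:1  1:583  2:1768  3:280  4:441  5:1276  6:1473  7:39
  8:1269  9:970  10:186  11:1098  12:1461  13:199  14:1521  15:1188
  16:261  17:98  18:1675  19:1520  20:605  21:282  22:1607  23:1234
  24:244  25:921  26:243  27:338  28:264  29:58  30:1612  31:571
  32:139  33:532  34:659  35:1351  36:473  37:253  38:801  39:54
  40:1069  41:655  42:808
Giant step factor: 583^(-43) ≡ 379 (mod 1789).
Scan 493·379^i mod 1789 for i = 0, 1, …:
  i=0: 493   i=1: 791   i=2: 1026   i=3: 641
  i=4: 1424   i=5: 1207   i=6: 1258   i=7: 908
  i=8: 644   i=9: 772     …   i=30: 1139
  i=31: 532
Match at i=31, j=33: n = 31·43 + 33 = 1366.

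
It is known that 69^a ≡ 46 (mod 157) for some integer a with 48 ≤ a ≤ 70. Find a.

48

Compute 69^48 mod 157 = 46, then multiply by 69 repeatedly:
  69^48=46
Found 46 at exponent 48.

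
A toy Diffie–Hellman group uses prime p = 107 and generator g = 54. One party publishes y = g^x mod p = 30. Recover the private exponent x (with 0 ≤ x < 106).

94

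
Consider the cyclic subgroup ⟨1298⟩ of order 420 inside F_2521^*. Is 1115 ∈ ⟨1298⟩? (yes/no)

yes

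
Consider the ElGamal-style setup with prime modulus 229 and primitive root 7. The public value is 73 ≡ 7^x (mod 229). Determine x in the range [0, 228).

143

Baby-step giant-step with m = ceil(sqrt(228)) = 16.
Baby table (7^j mod 229 for j=0..15):
  0:1  1:7  2:49  3:114  4:111  5:90  6:172  7:59
  8:184  9:143  10:85  11:137  12:43  13:72  14:46  15:93
Giant step factor: 7^(-16) ≡ 159 (mod 229).
Scan 73·159^i mod 229 for i = 0, 1, …:
  i=0: 73   i=1: 157   i=2: 2   i=3: 89
  i=4: 182   i=5: 84   i=6: 74   i=7: 87
  i=8: 93
Match at i=8, j=15: x = 8·16 + 15 = 143.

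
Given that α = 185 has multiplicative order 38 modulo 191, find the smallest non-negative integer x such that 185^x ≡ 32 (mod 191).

18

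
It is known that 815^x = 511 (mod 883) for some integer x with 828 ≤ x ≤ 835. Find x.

834

Compute 815^828 mod 883 = 488, then multiply by 815 repeatedly:
  815^828=488  815^829=370  815^830=447  815^831=509  815^832=708
  815^833=421  815^834=511
Found 511 at exponent 834.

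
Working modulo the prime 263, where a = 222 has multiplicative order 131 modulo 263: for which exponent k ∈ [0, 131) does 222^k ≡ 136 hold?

118

Baby-step giant-step with m = ceil(sqrt(131)) = 12.
Baby table (222^j mod 263 for j=0..11):
  0:1  1:222  2:103  3:248  4:89  5:33  6:225  7:243
  8:31  9:44  10:37  11:61
Giant step factor: 222^(-12) ≡ 210 (mod 263).
Scan 136·210^i mod 263 for i = 0, 1, …:
  i=0: 136   i=1: 156   i=2: 148   i=3: 46
  i=4: 192   i=5: 81   i=6: 178   i=7: 34
  i=8: 39   i=9: 37
Match at i=9, j=10: k = 9·12 + 10 = 118.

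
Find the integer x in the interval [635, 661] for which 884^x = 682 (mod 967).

Compute 884^635 mod 967 = 116, then multiply by 884 repeatedly:
  884^635=116  884^636=42  884^637=382  884^638=205  884^639=391
  884^640=425  884^641=504  884^642=716  884^643=526  884^644=824
  884^645=265  884^646=246  884^647=856  884^648=510  884^649=218
  884^650=279  884^651=51  884^652=602  884^653=318  884^654=682
Found 682 at exponent 654.

654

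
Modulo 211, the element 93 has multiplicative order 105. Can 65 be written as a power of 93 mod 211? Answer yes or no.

yes

65 ∈ ⟨93⟩ iff 65^105 ≡ 1 (mod 211), since |⟨93⟩| = 105.
65^105 mod 211 = 1.
Since 1 = 1, 65 lies in the subgroup.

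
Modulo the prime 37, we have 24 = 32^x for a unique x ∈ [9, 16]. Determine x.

13

Compute 32^9 mod 37 = 31, then multiply by 32 repeatedly:
  32^9=31  32^10=30  32^11=35  32^12=10  32^13=24
Found 24 at exponent 13.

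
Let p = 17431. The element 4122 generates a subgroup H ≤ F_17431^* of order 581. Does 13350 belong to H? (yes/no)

yes

13350 ∈ ⟨4122⟩ iff 13350^581 ≡ 1 (mod 17431), since |⟨4122⟩| = 581.
13350^581 mod 17431 = 1.
Since 1 = 1, 13350 lies in the subgroup.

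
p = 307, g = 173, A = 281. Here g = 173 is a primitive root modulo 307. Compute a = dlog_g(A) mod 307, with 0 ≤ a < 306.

223

Baby-step giant-step with m = ceil(sqrt(306)) = 18.
Baby table (173^j mod 307 for j=0..17):
  0:1  1:173  2:150  3:162  4:89  5:47  6:149  7:296
  8:246  9:192  10:60  11:249  12:97  13:203  14:121  15:57
  16:37  17:261
Giant step factor: 173^(-18) ≡ 64 (mod 307).
Scan 281·64^i mod 307 for i = 0, 1, …:
  i=0: 281   i=1: 178   i=2: 33   i=3: 270
  i=4: 88   i=5: 106   i=6: 30   i=7: 78
  i=8: 80   i=9: 208   i=10: 111   i=11: 43
  i=12: 296
Match at i=12, j=7: a = 12·18 + 7 = 223.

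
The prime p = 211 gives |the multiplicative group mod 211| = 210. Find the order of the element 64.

35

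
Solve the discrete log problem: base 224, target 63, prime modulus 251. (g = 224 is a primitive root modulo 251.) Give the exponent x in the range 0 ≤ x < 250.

110

Baby-step giant-step with m = ceil(sqrt(250)) = 16.
Baby table (224^j mod 251 for j=0..15):
  0:1  1:224  2:227  3:146  4:74  5:10  6:232  7:11
  8:205  9:238  10:100  11:61  12:110  13:42  14:121  15:247
Giant step factor: 224^(-16) ≡ 86 (mod 251).
Scan 63·86^i mod 251 for i = 0, 1, …:
  i=0: 63   i=1: 147   i=2: 92   i=3: 131
  i=4: 222   i=5: 16   i=6: 121
Match at i=6, j=14: x = 6·16 + 14 = 110.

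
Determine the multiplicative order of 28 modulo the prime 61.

20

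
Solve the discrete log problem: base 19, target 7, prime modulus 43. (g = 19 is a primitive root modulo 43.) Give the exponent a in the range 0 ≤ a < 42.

35

Baby-step giant-step with m = ceil(sqrt(42)) = 7.
Baby table (19^j mod 43 for j=0..6):
  0:1  1:19  2:17  3:22  4:31  5:30  6:11
Giant step factor: 19^(-7) ≡ 7 (mod 43).
Scan 7·7^i mod 43 for i = 0, 1, …:
  i=0: 7   i=1: 6   i=2: 42   i=3: 36
  i=4: 37   i=5: 1
Match at i=5, j=0: a = 5·7 + 0 = 35.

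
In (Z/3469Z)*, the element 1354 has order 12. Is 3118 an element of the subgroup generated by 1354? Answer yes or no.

yes

⟨1354⟩ has order 12; its elements mod 3469 are {1, 351, 1003, 1354, 1683, 1684, 1785, 1786, 2115, 2466, 3118, 3468}.
3118 is in this set.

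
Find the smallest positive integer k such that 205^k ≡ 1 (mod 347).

The order of 205 must divide p − 1 = 346 = 2 · 173.
Divisors: 1, 2, 173, 346.
Check each in increasing order: 205^1 ≡ 205;  205^2 ≡ 38;  205^173 ≡ 1.
Smallest exponent giving 1 is 173.

173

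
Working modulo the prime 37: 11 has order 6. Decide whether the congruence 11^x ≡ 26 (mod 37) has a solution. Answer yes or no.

yes

⟨11⟩ has order 6; its elements mod 37 are {1, 10, 11, 26, 27, 36}.
26 is in this set.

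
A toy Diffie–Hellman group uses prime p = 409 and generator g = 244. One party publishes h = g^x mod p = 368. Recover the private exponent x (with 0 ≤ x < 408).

190

Baby-step giant-step with m = ceil(sqrt(408)) = 21.
Baby table (244^j mod 409 for j=0..20):
  0:1  1:244  2:231  3:331  4:191  5:387  6:358  7:235
  8:80  9:297  10:75  11:304  12:147  13:285  14:10  15:395
  16:265  17:38  18:274  19:189  20:308
Giant step factor: 244^(-21) ≡ 350 (mod 409).
Scan 368·350^i mod 409 for i = 0, 1, …:
  i=0: 368   i=1: 374   i=2: 20   i=3: 47
  i=4: 90   i=5: 7   i=6: 405   i=7: 236
  i=8: 391   i=9: 244
Match at i=9, j=1: x = 9·21 + 1 = 190.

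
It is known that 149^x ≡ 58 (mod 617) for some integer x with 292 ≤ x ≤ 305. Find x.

Compute 149^292 mod 617 = 204, then multiply by 149 repeatedly:
  149^292=204  149^293=163  149^294=224  149^295=58
Found 58 at exponent 295.

295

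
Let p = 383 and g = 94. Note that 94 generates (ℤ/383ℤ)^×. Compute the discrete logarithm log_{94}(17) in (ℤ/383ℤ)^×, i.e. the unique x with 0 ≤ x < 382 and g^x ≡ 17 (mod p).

96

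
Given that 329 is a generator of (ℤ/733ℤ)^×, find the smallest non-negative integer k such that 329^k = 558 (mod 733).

139

Baby-step giant-step with m = ceil(sqrt(732)) = 28.
Baby table (329^j mod 733 for j=0..27):
  0:1  1:329  2:490  3:683  4:409  5:422  6:301  7:74
  8:157  9:343  10:698  11:213  12:442  13:284  14:345  15:623
  16:460  17:342  18:369  19:456  20:492  21:608  22:656  23:322
  24:386  25:185  26:26  27:491
Giant step factor: 329^(-28) ≡ 289 (mod 733).
Scan 558·289^i mod 733 for i = 0, 1, …:
  i=0: 558   i=1: 2   i=2: 578   i=3: 651
  i=4: 491
Match at i=4, j=27: k = 4·28 + 27 = 139.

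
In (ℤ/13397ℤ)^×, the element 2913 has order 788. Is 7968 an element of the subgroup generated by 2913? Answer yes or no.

no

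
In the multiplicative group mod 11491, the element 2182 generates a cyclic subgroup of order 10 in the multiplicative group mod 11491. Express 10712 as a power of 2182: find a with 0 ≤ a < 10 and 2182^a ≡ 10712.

Successive powers of 2182 modulo 11491:
  2182^0=1  2182^1=2182  2182^2=3850  2182^3=779  2182^4=10601  2182^5=11490
  2182^6=9309  2182^7=7641  2182^8=10712
So 2182^8 ≡ 10712 (mod 11491), giving a = 8.

8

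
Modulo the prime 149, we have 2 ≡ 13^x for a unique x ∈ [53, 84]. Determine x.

Compute 13^53 mod 149 = 56, then multiply by 13 repeatedly:
  13^53=56  13^54=132  13^55=77  13^56=107  13^57=50
  13^58=54  13^59=106  13^60=37  13^61=34  13^62=144
  13^63=84  13^64=49  13^65=41  13^66=86  13^67=75
  13^68=81  13^69=10  13^70=130  13^71=51  13^72=67
  13^73=126  13^74=148  13^75=136  13^76=129  13^77=38
  13^78=47  13^79=15  13^80=46  13^81=2
Found 2 at exponent 81.

81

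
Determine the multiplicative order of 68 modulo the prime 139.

138

The order of 68 must divide p − 1 = 138 = 2 · 3 · 23.
Divisors: 1, 2, 3, 6, 23, 46, 69, 138.
Check each in increasing order: 68^1 ≡ 68;  68^2 ≡ 37;  68^3 ≡ 14;  68^6 ≡ 57;  68^23 ≡ 97;  68^46 ≡ 96;  68^69 ≡ 138;  68^138 ≡ 1.
Smallest exponent giving 1 is 138.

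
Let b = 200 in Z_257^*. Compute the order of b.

128

The order of 200 must divide p − 1 = 256 = 2^8.
Divisors: 1, 2, 4, 8, 16, 32, 64, 128, 256.
Check each in increasing order: 200^1 ≡ 200;  200^2 ≡ 165;  200^4 ≡ 240;  200^8 ≡ 32;  200^16 ≡ 253;  200^32 ≡ 16;  200^64 ≡ 256;  200^128 ≡ 1.
Smallest exponent giving 1 is 128.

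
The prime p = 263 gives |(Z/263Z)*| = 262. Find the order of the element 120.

The order of 120 must divide p − 1 = 262 = 2 · 131.
Divisors: 1, 2, 131, 262.
Check each in increasing order: 120^1 ≡ 120;  120^2 ≡ 198;  120^131 ≡ 262;  120^262 ≡ 1.
Smallest exponent giving 1 is 262.

262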